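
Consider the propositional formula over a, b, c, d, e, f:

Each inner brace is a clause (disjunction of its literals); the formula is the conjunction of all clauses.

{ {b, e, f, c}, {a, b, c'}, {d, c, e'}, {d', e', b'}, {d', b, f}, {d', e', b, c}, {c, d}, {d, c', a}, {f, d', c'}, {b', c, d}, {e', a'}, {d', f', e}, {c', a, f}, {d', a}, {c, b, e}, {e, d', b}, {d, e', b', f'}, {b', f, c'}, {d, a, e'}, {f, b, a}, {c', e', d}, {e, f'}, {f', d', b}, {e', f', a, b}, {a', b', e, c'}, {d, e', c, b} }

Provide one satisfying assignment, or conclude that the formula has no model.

a ↦ 1, b ↦ 1, c ↦ 0, d ↦ 1, e ↦ 0, f ↦ 0

Branch on c: set c = 0.
The clause (d) is unit, so d = 1.
The clause (a) is unit, so a = 1.
The clause (e') is unit, so e = 0.
The clause (f') is unit, so f = 0.
The clause (b) is unit, so b = 1.
All clauses are satisfied.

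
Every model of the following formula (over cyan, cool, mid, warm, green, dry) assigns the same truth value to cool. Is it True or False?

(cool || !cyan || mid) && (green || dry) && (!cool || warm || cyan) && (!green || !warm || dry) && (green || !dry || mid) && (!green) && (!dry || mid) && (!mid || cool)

True

Suppose cool = false.
Unit clause (!green) forces green = false.
Unit clause (dry) forces dry = true.
Unit clause (mid) forces mid = true.
Now (!mid) is unsatisfied and unit — conflict.
So every satisfying assignment has cool = True.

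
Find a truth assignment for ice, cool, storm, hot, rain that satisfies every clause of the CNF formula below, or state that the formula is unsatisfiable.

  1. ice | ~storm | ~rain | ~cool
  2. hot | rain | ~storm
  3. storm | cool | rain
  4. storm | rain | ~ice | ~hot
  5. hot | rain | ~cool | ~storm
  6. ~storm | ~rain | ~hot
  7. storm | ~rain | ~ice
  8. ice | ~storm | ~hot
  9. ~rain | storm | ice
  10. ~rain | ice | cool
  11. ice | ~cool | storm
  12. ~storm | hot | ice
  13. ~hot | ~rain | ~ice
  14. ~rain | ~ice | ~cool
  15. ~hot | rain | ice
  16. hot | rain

Branch on hot: set hot = 0.
Unit clause (rain) forces rain = 1.
Branch on storm: set storm = 1.
Unit clause (ice) forces ice = 1.
Unit clause (~cool) forces cool = 0.
Every clause now holds.

ice ↦ 1,  cool ↦ 0,  storm ↦ 1,  hot ↦ 0,  rain ↦ 1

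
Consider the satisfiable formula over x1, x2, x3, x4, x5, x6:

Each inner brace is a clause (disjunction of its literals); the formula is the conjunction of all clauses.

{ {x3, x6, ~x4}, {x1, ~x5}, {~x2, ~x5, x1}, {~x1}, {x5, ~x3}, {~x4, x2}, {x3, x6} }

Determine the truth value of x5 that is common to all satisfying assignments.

False

Suppose x5 = 1.
The clause (x1) is unit, so x1 = 1.
Now (~x1) is unsatisfied and unit — conflict.
So every satisfying assignment has x5 = False.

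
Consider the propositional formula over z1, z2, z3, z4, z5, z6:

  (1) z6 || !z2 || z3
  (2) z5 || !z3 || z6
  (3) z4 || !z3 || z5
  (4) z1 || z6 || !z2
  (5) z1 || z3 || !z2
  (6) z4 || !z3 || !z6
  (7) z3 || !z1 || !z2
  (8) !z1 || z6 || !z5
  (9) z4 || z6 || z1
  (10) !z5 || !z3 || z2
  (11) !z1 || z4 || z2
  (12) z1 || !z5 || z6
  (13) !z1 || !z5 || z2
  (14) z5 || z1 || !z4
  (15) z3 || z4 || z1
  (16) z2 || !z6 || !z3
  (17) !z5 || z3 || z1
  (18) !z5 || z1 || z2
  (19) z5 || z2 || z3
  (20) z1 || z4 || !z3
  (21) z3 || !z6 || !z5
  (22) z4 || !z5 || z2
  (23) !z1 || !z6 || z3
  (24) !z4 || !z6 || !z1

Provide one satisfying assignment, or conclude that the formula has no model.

Try z6 = true.
Try z4 = true.
(!z1) alone gives z1 = false.
(z5) alone gives z5 = true.
(z3) alone gives z3 = true.
(z2) alone gives z2 = true.
Every clause now holds.

z1=false, z2=true, z3=true, z4=true, z5=true, z6=true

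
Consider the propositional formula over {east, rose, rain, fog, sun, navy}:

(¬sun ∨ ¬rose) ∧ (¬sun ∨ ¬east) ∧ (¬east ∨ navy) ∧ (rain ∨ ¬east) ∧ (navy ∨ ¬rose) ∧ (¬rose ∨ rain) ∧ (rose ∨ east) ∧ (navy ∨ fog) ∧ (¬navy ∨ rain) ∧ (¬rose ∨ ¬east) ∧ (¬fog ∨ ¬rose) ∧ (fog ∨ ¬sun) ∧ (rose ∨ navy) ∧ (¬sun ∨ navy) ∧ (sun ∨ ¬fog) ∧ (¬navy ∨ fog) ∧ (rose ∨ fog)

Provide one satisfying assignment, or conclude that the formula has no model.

UNSATISFIABLE

Try sun = False.
Unit clause (¬fog) forces fog = False.
Unit clause (navy) forces navy = True.
But (¬navy) is also a unit clause — contradiction.
So sun must be the other value — set sun = True.
Unit clause (¬rose) forces rose = False.
Unit clause (¬east) forces east = False.
But (east) is also a unit clause — contradiction.
Either choice for sun ends in contradiction.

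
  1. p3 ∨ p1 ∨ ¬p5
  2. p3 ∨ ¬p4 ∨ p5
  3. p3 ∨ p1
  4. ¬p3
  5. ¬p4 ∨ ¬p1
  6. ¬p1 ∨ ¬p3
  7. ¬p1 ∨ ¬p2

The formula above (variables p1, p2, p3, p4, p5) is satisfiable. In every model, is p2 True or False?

Suppose p2 = True.
(¬p3) alone gives p3 = False.
(p1) alone gives p1 = True.
But (¬p1) is also a unit clause — contradiction.
So every satisfying assignment has p2 = False.

False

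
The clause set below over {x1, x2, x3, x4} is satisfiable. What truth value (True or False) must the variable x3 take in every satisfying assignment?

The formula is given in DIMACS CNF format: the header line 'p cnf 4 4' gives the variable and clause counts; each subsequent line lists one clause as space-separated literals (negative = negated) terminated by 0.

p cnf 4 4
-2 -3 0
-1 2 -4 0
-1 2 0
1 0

False

Suppose x3 = True.
(¬x2) alone gives x2 = False.
(¬x1) alone gives x1 = False.
But (x1) is also a unit clause — contradiction.
So every satisfying assignment has x3 = False.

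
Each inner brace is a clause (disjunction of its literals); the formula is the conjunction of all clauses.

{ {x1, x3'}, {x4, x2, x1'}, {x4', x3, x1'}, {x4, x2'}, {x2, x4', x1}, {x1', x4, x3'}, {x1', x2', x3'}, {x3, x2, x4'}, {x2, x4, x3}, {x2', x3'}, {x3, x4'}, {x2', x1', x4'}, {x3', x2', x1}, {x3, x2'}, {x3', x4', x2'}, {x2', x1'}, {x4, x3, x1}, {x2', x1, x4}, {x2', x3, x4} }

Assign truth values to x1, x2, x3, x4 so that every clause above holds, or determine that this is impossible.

Case x1 = 1:
The clause (x2') is unit, so x2 = 0.
The clause (x4) is unit, so x4 = 1.
The clause (x3) is unit, so x3 = 1.
All clauses are satisfied.

x1 ↦ 1; x2 ↦ 0; x3 ↦ 1; x4 ↦ 1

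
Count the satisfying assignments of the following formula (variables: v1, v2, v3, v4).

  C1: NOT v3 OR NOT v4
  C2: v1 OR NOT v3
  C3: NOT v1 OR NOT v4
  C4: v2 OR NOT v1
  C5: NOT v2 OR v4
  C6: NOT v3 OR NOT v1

There are 2^4 = 16 truth assignments over (v1, v2, v3, v4).
Split on v2. With v2 = true, the clauses containing v2 are satisfied and NOT v2 drops from the rest; 1 of the 2^3 = 8 assignments to the other variables satisfy what remains.
With v2 = false, by the same count on the reduced clause set, 2 assignments work.
(One model: v1=F, v2=F, v3=F, v4=F.)
Total: 1 + 2 = 3.

3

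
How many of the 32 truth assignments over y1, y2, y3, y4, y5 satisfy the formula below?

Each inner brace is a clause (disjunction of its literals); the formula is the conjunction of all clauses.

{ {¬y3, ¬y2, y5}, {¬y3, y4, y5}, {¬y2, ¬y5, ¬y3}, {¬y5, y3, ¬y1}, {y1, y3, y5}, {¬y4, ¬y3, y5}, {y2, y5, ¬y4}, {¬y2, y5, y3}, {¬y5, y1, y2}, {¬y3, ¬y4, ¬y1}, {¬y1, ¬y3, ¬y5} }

3

There are 2^5 = 32 truth assignments over (y1, y2, y3, y4, y5).
Split on y1. With y1 = True, the clauses containing y1 are satisfied and ¬y1 drops from the rest; 1 of the 2^4 = 16 assignments to the other variables satisfy what remains.
With y1 = False, by the same count on the reduced clause set, 2 assignments work.
Total: 1 + 2 = 3.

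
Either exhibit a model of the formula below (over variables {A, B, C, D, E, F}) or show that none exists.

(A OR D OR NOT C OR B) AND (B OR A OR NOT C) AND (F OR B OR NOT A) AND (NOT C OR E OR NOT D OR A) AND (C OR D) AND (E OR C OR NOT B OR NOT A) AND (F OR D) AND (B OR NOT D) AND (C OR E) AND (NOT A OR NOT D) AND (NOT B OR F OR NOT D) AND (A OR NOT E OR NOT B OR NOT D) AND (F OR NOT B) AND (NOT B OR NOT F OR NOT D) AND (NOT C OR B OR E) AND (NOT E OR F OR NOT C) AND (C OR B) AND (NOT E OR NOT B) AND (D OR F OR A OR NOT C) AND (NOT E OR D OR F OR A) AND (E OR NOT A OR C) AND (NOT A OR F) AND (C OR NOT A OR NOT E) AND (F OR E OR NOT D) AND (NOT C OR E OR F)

A=true; B=false; C=true; D=false; E=true; F=true

Case C = true:
Case B = false:
Unit clause (A) forces A = true.
Unit clause (F) forces F = true.
Unit clause (NOT D) forces D = false.
Unit clause (E) forces E = true.
Every clause now holds.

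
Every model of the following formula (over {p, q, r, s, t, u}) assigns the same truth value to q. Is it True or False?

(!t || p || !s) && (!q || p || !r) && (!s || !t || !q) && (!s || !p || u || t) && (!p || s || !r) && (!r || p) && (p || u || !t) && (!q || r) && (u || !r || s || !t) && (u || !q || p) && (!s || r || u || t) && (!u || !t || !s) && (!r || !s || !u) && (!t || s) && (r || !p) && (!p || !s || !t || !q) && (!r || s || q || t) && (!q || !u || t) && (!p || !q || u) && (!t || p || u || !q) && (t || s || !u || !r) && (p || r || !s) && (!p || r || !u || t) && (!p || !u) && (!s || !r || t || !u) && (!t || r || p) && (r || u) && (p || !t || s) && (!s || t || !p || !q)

Suppose q = true.
From the singleton clause (r), r = true.
From the singleton clause (p), p = true.
From the singleton clause (s), s = true.
From the singleton clause (!t), t = false.
But (t) is also a unit clause — contradiction.
So every satisfying assignment has q = False.

False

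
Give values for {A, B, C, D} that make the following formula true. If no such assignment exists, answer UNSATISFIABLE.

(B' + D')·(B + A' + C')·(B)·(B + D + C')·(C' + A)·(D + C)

A: 1,  B: 1,  C: 1,  D: 0

Unit clause (B) forces B = 1.
Unit clause (D') forces D = 0.
Unit clause (C) forces C = 1.
Unit clause (A) forces A = 1.
All clauses are satisfied.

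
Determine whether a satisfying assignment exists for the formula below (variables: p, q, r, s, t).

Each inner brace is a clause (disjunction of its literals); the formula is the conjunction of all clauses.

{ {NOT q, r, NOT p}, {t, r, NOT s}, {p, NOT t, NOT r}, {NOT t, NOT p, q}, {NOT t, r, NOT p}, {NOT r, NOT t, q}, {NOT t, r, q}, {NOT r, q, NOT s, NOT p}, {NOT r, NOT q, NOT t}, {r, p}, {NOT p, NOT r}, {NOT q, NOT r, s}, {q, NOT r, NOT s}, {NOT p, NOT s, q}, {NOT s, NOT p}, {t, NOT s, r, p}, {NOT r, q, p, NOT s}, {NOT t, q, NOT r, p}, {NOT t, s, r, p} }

Branch on r: set r = true.
Unit clause (NOT p) forces p = false.
Unit clause (NOT t) forces t = false.
Branch on q: set q = false.
Unit clause (NOT s) forces s = false.
This assignment satisfies each clause.
A satisfying assignment: p=false,  q=false,  r=true,  s=false,  t=false.

Satisfiable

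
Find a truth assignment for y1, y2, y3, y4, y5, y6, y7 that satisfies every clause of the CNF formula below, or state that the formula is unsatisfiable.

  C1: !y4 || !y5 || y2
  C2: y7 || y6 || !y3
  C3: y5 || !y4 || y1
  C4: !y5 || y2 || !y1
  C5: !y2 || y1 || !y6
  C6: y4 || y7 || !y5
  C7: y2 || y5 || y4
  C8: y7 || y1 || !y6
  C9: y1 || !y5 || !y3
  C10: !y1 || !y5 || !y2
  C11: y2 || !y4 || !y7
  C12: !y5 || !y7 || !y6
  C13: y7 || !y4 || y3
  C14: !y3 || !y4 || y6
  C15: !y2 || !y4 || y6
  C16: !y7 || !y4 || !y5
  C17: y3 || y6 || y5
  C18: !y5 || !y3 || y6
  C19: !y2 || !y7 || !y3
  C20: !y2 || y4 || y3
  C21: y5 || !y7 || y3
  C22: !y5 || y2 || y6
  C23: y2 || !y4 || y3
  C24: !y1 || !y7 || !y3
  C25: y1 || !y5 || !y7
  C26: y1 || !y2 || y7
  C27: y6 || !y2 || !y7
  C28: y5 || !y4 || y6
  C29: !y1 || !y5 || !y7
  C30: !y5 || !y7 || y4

Case y4 = true:
Case y5 = false:
(y1) alone gives y1 = true.
(y6) alone gives y6 = true.
Case y2 = true:
Case y7 = false:
(y3) alone gives y3 = true.
Every clause now holds.

y1=true; y2=true; y3=true; y4=true; y5=false; y6=true; y7=false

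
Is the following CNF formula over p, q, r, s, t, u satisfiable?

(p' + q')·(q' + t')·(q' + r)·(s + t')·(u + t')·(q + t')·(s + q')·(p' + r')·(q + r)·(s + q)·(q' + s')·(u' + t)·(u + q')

Yes, satisfiable

Case p = 0:
Case q = 0:
The clause (t') is unit, so t = 0.
The clause (r) is unit, so r = 1.
The clause (s) is unit, so s = 1.
The clause (u') is unit, so u = 0.
All clauses are satisfied.
A satisfying assignment: p=0,  q=0,  r=1,  s=1,  t=0,  u=0.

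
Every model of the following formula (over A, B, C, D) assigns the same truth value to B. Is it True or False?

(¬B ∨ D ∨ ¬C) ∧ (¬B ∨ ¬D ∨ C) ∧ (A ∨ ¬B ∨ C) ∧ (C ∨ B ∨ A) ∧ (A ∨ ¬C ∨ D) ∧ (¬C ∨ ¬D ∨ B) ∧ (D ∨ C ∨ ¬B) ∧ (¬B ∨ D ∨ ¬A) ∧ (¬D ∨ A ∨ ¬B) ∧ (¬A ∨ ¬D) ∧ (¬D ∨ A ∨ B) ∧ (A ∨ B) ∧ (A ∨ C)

False

Suppose B = True.
Try D = True.
Unit clause (C) forces C = True.
Unit clause (A) forces A = True.
Now (¬A) is unsatisfied and unit — conflict.
Backtrack on D: now try D = False.
Unit clause (¬C) forces C = False.
Now (C) is unsatisfied and unit — conflict.
Neither D = True nor D = False works.
So every satisfying assignment has B = False.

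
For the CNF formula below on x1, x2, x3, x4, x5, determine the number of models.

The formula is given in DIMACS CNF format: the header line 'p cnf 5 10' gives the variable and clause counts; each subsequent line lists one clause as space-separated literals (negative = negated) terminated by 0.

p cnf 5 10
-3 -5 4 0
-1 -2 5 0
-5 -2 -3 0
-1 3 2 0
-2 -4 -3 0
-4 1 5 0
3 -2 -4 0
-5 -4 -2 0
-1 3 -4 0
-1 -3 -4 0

There are 2^5 = 32 truth assignments over (x1, x2, x3, x4, x5).
Split on x3. With x3 = True, the clauses containing x3 are satisfied and ¬x3 drops from the rest; 4 of the 2^4 = 16 assignments to the other variables satisfy what remains.
With x3 = False, by the same count on the reduced clause set, 6 assignments work.
(One model: x1=F, x2=F, x3=F, x4=F, x5=F.)
Total: 4 + 6 = 10.

10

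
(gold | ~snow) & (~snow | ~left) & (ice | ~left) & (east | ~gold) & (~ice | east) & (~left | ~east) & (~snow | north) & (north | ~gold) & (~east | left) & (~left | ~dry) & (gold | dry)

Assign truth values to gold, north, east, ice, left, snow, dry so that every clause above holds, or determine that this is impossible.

Try gold = 0.
Unit clause (~snow) forces snow = 0.
Unit clause (dry) forces dry = 1.
Unit clause (~left) forces left = 0.
Unit clause (~east) forces east = 0.
Unit clause (~ice) forces ice = 0.
Every clause is now satisfied; north is unconstrained.

gold: 0; north: 1; east: 0; ice: 0; left: 0; snow: 0; dry: 1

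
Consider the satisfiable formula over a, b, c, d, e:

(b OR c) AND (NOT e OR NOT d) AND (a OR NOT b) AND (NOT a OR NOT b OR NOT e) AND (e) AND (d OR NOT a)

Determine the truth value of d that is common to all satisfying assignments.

Suppose d = true.
The clause (NOT e) is unit, so e = false.
Now (e) is unsatisfied and unit — conflict.
So every satisfying assignment has d = False.

False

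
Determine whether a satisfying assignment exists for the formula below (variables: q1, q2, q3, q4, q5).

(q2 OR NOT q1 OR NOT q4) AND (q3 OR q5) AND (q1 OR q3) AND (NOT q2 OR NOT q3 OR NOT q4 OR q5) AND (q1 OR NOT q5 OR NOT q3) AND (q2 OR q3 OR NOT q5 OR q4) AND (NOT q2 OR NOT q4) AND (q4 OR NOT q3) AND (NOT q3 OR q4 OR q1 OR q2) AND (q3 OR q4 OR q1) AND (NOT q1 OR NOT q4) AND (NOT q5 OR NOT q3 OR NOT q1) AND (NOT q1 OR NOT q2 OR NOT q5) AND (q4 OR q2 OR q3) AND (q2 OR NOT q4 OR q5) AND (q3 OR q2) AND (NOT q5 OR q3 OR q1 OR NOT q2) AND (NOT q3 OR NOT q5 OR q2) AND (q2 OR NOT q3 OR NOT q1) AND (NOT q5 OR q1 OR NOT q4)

Try q3 = true.
From the singleton clause (q4), q4 = true.
From the singleton clause (NOT q2), q2 = false.
From the singleton clause (NOT q1), q1 = false.
From the singleton clause (NOT q5), q5 = false.
Now (q5) is unsatisfied and unit — conflict.
Undo q3 and try q3 = false.
From the singleton clause (q5), q5 = true.
From the singleton clause (q1), q1 = true.
From the singleton clause (NOT q4), q4 = false.
From the singleton clause (q2), q2 = true.
Now (NOT q2) is unsatisfied and unit — conflict.
Either choice for q3 ends in contradiction.
No assignment satisfies every clause.

Unsatisfiable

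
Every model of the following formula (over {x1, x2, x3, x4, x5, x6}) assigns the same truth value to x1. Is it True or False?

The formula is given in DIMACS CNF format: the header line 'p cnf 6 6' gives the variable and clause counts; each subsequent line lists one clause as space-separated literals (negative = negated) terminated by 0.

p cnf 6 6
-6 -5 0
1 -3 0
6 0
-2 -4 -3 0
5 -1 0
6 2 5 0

Suppose x1 = True.
From the singleton clause (x6), x6 = True.
From the singleton clause (¬x5), x5 = False.
That conflicts with the unit clause (x5).
So every satisfying assignment has x1 = False.

False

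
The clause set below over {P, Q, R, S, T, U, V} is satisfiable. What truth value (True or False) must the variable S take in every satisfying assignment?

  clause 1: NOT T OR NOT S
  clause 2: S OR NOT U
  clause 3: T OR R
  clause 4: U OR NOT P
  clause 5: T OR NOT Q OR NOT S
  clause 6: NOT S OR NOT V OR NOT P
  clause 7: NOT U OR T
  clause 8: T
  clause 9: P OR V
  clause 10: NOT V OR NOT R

Suppose S = true.
Unit clause (NOT T) forces T = false.
Now (T) is unsatisfied and unit — conflict.
So every satisfying assignment has S = False.

False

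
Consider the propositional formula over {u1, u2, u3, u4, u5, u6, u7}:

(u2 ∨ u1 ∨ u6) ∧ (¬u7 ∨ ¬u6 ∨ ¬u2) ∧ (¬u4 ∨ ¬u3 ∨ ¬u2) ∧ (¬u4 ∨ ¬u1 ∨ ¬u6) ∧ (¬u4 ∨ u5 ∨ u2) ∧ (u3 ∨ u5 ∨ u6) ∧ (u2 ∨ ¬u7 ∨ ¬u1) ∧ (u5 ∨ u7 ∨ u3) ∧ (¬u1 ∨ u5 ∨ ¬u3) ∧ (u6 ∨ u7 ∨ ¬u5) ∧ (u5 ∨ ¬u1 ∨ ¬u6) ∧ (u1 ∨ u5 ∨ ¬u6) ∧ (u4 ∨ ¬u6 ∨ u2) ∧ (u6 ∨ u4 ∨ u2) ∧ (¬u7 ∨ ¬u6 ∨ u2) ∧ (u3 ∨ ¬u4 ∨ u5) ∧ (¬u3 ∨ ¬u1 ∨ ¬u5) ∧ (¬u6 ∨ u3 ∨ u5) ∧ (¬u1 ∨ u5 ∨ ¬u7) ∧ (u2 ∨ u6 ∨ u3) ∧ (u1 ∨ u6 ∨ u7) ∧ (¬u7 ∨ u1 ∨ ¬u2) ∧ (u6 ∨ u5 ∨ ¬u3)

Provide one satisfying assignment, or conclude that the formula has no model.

u1: False,  u2: True,  u3: False,  u4: False,  u5: True,  u6: True,  u7: False

Suppose u2 = True.
Suppose u7 = False.
Suppose u4 = False.
Suppose u5 = True.
The clause (u6) is unit, so u6 = True.
Suppose u3 = False.
All clauses hold; u1 can take either value.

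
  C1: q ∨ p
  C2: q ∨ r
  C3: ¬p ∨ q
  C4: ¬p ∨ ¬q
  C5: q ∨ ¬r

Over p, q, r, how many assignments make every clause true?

2

There are 2^3 = 8 truth assignments over (p, q, r).
Split on r. With r = True, the clauses containing r are satisfied and ¬r drops from the rest; 1 of the 2^2 = 4 assignments to the other variables satisfy what remains.
With r = False, by the same count on the reduced clause set, 1 assignment works.
(One model: p=F, q=T, r=F.)
Total: 1 + 1 = 2.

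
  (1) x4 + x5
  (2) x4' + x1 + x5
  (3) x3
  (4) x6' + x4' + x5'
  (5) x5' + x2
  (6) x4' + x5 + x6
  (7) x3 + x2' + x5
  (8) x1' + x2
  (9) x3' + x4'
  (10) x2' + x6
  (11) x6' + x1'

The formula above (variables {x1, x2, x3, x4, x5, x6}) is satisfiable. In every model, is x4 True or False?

False

Suppose x4 = 1.
From the singleton clause (x3), x3 = 1.
But (x3') is also a unit clause — contradiction.
So every satisfying assignment has x4 = False.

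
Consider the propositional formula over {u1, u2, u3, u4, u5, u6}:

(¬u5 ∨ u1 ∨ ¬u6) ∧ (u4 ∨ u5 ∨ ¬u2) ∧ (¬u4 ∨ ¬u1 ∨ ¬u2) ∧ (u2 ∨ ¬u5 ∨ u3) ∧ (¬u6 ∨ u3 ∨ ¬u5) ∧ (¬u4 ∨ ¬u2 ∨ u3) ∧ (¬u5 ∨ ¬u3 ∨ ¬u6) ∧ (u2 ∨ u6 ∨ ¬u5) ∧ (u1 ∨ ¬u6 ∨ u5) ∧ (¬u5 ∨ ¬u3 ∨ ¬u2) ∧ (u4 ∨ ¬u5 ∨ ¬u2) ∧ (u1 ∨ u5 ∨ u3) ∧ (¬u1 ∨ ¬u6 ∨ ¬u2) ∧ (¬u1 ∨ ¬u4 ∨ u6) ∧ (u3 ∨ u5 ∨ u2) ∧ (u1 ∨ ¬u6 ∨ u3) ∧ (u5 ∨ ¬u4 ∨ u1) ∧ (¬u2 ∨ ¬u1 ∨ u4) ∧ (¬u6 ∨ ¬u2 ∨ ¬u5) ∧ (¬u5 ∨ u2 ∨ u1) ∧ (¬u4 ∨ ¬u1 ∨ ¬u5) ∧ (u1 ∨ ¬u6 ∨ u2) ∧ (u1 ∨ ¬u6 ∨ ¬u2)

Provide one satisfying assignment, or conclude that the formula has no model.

u1=True, u2=False, u3=True, u4=True, u5=False, u6=True

Try u5 = False.
Try u4 = True.
(u1) alone gives u1 = True.
(¬u2) alone gives u2 = False.
(u6) alone gives u6 = True.
(u3) alone gives u3 = True.
Every clause now holds.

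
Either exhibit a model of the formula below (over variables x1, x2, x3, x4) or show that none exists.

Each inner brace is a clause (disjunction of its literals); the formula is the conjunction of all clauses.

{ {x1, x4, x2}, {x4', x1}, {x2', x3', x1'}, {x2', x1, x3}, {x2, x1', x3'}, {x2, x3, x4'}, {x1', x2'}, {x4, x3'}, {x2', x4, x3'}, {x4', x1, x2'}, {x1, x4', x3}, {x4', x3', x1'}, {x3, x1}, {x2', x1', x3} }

Suppose x4 = 0.
From the singleton clause (x3'), x3 = 0.
From the singleton clause (x1), x1 = 1.
From the singleton clause (x2'), x2 = 0.
This assignment satisfies each clause.

x1 ↦ 1, x2 ↦ 0, x3 ↦ 0, x4 ↦ 0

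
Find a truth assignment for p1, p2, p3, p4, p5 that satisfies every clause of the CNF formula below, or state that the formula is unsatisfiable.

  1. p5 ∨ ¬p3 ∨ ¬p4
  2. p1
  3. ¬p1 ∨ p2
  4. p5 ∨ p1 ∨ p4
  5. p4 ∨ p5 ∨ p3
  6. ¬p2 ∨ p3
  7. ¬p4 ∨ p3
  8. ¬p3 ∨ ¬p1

UNSATISFIABLE

Unit clause (p1) forces p1 = True.
Unit clause (p2) forces p2 = True.
Unit clause (p3) forces p3 = True.
But (¬p3) is also a unit clause — contradiction.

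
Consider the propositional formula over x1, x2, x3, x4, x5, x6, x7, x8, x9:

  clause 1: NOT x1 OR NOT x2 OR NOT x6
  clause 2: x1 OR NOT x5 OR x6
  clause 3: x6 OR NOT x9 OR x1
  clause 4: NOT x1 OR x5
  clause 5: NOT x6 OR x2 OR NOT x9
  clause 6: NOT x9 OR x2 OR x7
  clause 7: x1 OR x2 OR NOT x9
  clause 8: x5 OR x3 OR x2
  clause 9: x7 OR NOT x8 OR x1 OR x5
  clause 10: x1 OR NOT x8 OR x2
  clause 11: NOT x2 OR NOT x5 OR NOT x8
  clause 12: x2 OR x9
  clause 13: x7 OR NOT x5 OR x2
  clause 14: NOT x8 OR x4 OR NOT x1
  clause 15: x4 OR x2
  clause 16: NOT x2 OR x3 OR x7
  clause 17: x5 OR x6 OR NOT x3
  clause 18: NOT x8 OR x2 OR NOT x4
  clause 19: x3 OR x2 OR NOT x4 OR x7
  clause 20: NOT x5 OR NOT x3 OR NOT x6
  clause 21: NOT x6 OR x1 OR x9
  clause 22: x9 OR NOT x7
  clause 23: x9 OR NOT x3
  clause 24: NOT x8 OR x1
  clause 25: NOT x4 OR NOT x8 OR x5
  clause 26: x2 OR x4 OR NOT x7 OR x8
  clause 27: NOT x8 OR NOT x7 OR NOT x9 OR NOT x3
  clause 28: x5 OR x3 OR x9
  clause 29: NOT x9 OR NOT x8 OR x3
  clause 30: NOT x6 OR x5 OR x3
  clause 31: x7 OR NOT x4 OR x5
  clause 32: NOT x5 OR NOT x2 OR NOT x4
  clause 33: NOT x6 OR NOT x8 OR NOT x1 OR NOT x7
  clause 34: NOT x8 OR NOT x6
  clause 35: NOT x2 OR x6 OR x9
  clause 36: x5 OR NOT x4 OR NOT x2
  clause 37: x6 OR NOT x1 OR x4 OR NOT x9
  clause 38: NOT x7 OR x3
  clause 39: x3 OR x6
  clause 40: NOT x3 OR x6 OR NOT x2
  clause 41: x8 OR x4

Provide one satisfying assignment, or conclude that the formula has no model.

Suppose x1 = true.
From the singleton clause (x5), x5 = true.
Suppose x2 = false.
From the singleton clause (x9), x9 = true.
From the singleton clause (NOT x6), x6 = false.
From the singleton clause (x7), x7 = true.
From the singleton clause (x4), x4 = true.
From the singleton clause (NOT x8), x8 = false.
From the singleton clause (x3), x3 = true.
Every clause now holds.

x1=true; x2=false; x3=true; x4=true; x5=true; x6=false; x7=true; x8=false; x9=true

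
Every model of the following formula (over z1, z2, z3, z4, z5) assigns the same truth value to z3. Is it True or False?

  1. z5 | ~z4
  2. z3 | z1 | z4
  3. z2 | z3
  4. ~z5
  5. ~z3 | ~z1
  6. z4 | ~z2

True

Suppose z3 = 0.
Unit clause (z2) forces z2 = 1.
Unit clause (~z5) forces z5 = 0.
Unit clause (~z4) forces z4 = 0.
That conflicts with the unit clause (z4).
So every satisfying assignment has z3 = True.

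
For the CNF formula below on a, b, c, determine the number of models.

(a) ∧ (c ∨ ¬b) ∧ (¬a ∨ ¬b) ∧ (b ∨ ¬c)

There are 2^3 = 8 truth assignments over (a, b, c).
Check each against the 4 clauses (columns in the order a, b, c):
  F F F  ✗ fails (a)
  F F T  ✗ fails (a)
  F T F  ✗ fails (a)
  F T T  ✗ fails (a)
  T F F  ✓ satisfies all
  T F T  ✗ fails (b ∨ ¬c)
  T T F  ✗ fails (c ∨ ¬b)
  T T T  ✗ fails (¬a ∨ ¬b)
1 of the 8 rows is a model.

1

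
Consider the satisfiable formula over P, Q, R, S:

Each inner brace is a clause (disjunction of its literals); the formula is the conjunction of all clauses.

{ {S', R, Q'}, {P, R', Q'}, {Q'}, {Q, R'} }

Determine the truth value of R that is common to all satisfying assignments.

Suppose R = 1.
(Q') alone gives Q = 0.
But (Q) is also a unit clause — contradiction.
So every satisfying assignment has R = False.

False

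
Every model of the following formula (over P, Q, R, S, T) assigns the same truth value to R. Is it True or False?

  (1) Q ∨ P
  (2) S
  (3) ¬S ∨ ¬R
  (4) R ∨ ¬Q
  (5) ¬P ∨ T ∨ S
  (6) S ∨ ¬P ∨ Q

False

Suppose R = True.
Unit clause (S) forces S = True.
But (¬S) is also a unit clause — contradiction.
So every satisfying assignment has R = False.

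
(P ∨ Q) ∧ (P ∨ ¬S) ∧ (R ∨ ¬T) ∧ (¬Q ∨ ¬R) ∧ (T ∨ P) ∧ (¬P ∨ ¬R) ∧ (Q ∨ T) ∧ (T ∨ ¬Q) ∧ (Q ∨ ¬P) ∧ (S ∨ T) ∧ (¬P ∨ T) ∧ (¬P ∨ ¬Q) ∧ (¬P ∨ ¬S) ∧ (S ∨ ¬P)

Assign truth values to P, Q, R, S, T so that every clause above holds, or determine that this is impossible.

Case P = True:
Unit clause (¬R) forces R = False.
Unit clause (¬T) forces T = False.
Now (T) is unsatisfied and unit — conflict.
Backtrack on P: now try P = False.
Unit clause (Q) forces Q = True.
Unit clause (¬S) forces S = False.
Unit clause (¬R) forces R = False.
Unit clause (¬T) forces T = False.
Now (T) is unsatisfied and unit — conflict.
Neither P = True nor P = False works.

UNSATISFIABLE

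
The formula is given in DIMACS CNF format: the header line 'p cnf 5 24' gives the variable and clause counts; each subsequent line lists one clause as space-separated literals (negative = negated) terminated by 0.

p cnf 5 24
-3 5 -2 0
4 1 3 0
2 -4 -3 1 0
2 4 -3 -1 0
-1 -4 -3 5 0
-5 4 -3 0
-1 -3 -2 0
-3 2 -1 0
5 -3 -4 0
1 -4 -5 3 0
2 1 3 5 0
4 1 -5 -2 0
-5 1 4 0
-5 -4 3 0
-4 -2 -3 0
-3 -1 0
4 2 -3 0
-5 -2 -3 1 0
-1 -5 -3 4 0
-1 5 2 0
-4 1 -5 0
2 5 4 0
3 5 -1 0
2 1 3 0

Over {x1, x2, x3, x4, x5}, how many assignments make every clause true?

There are 2^5 = 32 truth assignments over (x1, x2, x3, x4, x5).
Split on x3. With x3 = True, the clauses containing x3 are satisfied and ¬x3 drops from the rest; 0 of the 2^4 = 16 assignments to the other variables satisfy what remains.
With x3 = False, by the same count on the reduced clause set, 3 assignments work.
(One model: x1=F, x2=T, x3=F, x4=T, x5=F.)
Total: 0 + 3 = 3.

3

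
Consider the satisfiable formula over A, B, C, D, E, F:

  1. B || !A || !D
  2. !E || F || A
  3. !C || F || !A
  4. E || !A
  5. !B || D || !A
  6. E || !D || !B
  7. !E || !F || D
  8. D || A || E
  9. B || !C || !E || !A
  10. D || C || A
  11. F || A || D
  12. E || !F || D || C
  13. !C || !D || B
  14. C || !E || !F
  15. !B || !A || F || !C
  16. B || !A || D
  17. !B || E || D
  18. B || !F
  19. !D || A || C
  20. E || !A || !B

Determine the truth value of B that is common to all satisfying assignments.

True

Suppose B = false.
The clause (!F) is unit, so F = false.
Try A = false.
The clause (!E) is unit, so E = false.
The clause (D) is unit, so D = true.
The clause (!C) is unit, so C = false.
That conflicts with the unit clause (C).
That branch fails; take A = true instead.
The clause (!D) is unit, so D = false.
That conflicts with the unit clause (D).
Either choice for A ends in contradiction.
So every satisfying assignment has B = True.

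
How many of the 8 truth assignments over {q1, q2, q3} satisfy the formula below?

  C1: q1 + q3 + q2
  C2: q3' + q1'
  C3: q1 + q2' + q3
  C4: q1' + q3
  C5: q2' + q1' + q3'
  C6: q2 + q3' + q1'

2

There are 2^3 = 8 truth assignments over (q1, q2, q3).
Check each against the 6 clauses (columns in the order q1, q2, q3):
  F F F  ✗ fails (q1 + q3 + q2)
  F F T  ✓ satisfies all
  F T F  ✗ fails (q1 + q2' + q3)
  F T T  ✓ satisfies all
  T F F  ✗ fails (q1' + q3)
  T F T  ✗ fails (q3' + q1')
  T T F  ✗ fails (q1' + q3)
  T T T  ✗ fails (q3' + q1')
2 of the 8 rows are models.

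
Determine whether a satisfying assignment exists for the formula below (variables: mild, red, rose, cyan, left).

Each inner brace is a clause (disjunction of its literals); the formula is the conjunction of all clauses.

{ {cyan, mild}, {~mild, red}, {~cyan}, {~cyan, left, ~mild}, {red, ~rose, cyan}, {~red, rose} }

(~cyan) alone gives cyan = 0.
(mild) alone gives mild = 1.
(red) alone gives red = 1.
(rose) alone gives rose = 1.
Every clause is now satisfied; left is unconstrained.
A satisfying assignment: mild: 1; red: 1; rose: 1; cyan: 0; left: 0.

Satisfiable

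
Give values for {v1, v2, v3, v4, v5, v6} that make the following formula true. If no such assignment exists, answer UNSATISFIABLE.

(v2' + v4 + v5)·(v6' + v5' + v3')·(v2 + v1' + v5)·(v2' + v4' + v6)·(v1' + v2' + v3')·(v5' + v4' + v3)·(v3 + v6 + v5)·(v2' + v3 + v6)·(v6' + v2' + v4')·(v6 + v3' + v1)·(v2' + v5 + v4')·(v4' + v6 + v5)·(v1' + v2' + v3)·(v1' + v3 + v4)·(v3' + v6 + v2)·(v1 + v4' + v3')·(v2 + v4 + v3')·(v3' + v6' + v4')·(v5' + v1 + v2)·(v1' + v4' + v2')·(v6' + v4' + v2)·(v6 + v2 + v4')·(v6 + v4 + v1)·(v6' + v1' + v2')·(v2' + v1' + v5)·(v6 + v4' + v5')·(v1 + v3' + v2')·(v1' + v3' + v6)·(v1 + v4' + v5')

v1=0,  v2=0,  v3=0,  v4=0,  v5=0,  v6=1

Branch on v2: set v2 = 0.
Branch on v1: set v1 = 0.
Unit clause (v5') forces v5 = 0.
Branch on v3: set v3 = 0.
Unit clause (v6) forces v6 = 1.
Unit clause (v4') forces v4 = 0.
All clauses are satisfied.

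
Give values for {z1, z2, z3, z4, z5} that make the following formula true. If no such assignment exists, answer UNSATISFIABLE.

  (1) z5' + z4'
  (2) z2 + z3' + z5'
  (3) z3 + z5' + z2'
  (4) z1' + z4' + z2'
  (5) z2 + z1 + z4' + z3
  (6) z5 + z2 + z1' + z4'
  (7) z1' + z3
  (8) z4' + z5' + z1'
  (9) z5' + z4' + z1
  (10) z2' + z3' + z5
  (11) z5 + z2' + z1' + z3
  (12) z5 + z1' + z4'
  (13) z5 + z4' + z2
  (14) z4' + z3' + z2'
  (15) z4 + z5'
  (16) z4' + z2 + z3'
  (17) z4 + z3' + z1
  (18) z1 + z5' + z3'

Try z5 = 0.
Try z1 = 0.
Try z2 = 1.
(z3') alone gives z3 = 0.
All clauses hold; z4 can take either value.

z1 ↦ 0; z2 ↦ 1; z3 ↦ 0; z4 ↦ 0; z5 ↦ 0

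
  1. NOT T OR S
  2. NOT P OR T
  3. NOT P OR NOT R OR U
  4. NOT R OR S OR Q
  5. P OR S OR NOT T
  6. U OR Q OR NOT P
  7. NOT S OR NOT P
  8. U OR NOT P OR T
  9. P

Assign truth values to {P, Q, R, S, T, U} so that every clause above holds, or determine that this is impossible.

(P) alone gives P = true.
(T) alone gives T = true.
(S) alone gives S = true.
Now (NOT S) is unsatisfied and unit — conflict.

UNSATISFIABLE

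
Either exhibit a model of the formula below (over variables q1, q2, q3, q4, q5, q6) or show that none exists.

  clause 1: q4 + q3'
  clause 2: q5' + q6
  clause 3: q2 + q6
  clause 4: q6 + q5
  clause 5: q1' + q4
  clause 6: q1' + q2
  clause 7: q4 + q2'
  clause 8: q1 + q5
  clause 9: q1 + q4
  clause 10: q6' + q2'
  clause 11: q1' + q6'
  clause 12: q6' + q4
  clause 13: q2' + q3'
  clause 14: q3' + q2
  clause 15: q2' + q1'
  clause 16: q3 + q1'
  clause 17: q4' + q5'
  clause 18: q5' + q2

UNSATISFIABLE

Case q4 = 1:
From the singleton clause (q5'), q5 = 0.
From the singleton clause (q6), q6 = 1.
From the singleton clause (q1), q1 = 1.
That conflicts with the unit clause (q1').
Backtrack on q4: now try q4 = 0.
From the singleton clause (q3'), q3 = 0.
From the singleton clause (q1'), q1 = 0.
That conflicts with the unit clause (q1).
Both values of q4 lead to a conflict.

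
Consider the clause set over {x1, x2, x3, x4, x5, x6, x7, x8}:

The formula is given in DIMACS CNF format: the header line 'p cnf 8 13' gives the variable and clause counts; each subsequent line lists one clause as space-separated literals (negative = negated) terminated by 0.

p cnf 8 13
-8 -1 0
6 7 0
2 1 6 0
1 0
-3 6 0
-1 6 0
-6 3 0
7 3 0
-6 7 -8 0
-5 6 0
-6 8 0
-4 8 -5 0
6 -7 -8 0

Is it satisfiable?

(x1) alone gives x1 = True.
(¬x8) alone gives x8 = False.
(x6) alone gives x6 = True.
But (¬x6) is also a unit clause — contradiction.
No assignment satisfies every clause.

Unsatisfiable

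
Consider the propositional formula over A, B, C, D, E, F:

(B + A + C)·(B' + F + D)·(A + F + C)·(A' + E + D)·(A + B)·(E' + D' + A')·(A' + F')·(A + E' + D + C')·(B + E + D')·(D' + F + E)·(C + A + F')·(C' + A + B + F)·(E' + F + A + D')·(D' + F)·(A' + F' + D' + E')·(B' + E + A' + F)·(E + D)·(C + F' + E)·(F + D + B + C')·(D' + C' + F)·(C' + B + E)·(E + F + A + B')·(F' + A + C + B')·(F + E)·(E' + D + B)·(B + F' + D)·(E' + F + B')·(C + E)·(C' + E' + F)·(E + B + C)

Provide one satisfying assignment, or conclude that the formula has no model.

A=0, B=1, C=1, D=1, E=0, F=1

Try A = 0.
The clause (B) is unit, so B = 1.
Try F = 1.
The clause (C) is unit, so C = 1.
Try E = 0.
The clause (D) is unit, so D = 1.
This assignment satisfies each clause.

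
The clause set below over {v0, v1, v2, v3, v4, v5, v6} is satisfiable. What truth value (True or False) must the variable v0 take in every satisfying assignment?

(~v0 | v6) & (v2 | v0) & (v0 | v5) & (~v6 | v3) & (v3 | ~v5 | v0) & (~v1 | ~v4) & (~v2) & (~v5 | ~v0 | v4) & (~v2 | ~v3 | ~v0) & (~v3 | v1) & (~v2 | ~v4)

True

Suppose v0 = 0.
(v2) alone gives v2 = 1.
Now (~v2) is unsatisfied and unit — conflict.
So every satisfying assignment has v0 = True.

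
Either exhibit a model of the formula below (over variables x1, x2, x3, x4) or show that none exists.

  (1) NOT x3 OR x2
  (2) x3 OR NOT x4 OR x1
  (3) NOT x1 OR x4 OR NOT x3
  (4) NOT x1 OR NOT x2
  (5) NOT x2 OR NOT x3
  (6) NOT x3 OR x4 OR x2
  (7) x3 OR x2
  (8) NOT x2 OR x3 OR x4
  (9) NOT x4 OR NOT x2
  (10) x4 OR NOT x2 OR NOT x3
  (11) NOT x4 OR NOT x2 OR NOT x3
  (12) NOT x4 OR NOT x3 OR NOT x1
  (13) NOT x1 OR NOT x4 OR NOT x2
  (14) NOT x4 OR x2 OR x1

Suppose x3 = false.
From the singleton clause (x2), x2 = true.
From the singleton clause (NOT x1), x1 = false.
From the singleton clause (NOT x4), x4 = false.
That conflicts with the unit clause (x4).
That branch fails; take x3 = true instead.
From the singleton clause (x2), x2 = true.
That conflicts with the unit clause (NOT x2).
Neither x3 = true nor x3 = false works.

UNSATISFIABLE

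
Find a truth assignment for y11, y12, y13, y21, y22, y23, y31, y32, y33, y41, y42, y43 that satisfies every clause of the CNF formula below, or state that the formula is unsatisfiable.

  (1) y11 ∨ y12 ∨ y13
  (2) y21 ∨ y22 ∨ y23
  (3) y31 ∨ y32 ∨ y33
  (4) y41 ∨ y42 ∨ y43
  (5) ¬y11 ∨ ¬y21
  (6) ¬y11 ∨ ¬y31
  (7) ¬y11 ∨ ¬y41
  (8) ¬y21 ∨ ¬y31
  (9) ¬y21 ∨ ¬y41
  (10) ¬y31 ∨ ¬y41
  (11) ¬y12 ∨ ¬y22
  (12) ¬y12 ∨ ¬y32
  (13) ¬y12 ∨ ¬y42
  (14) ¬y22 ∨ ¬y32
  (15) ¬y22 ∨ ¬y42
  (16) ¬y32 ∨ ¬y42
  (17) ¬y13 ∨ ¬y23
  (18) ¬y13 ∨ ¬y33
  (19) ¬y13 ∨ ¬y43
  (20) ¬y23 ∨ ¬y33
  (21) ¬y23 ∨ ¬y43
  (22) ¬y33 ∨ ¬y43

Suppose y11 = False.
Suppose y12 = True.
The clause (¬y22) is unit, so y22 = False.
The clause (¬y32) is unit, so y32 = False.
The clause (¬y42) is unit, so y42 = False.
Suppose y21 = True.
The clause (¬y31) is unit, so y31 = False.
The clause (y33) is unit, so y33 = True.
The clause (¬y41) is unit, so y41 = False.
The clause (y43) is unit, so y43 = True.
That conflicts with the unit clause (¬y43).
So y21 must be the other value — set y21 = False.
The clause (y23) is unit, so y23 = True.
The clause (¬y13) is unit, so y13 = False.
The clause (¬y33) is unit, so y33 = False.
The clause (y31) is unit, so y31 = True.
The clause (¬y41) is unit, so y41 = False.
The clause (y43) is unit, so y43 = True.
That conflicts with the unit clause (¬y43).
Both values of y21 lead to a conflict.
So y12 must be the other value — set y12 = False.
The clause (y13) is unit, so y13 = True.
The clause (¬y23) is unit, so y23 = False.
The clause (¬y33) is unit, so y33 = False.
The clause (¬y43) is unit, so y43 = False.
Suppose y21 = True.
The clause (¬y31) is unit, so y31 = False.
The clause (y32) is unit, so y32 = True.
The clause (¬y41) is unit, so y41 = False.
The clause (y42) is unit, so y42 = True.
That conflicts with the unit clause (¬y42).
So y21 must be the other value — set y21 = False.
The clause (y22) is unit, so y22 = True.
The clause (¬y32) is unit, so y32 = False.
The clause (y31) is unit, so y31 = True.
The clause (¬y41) is unit, so y41 = False.
The clause (y42) is unit, so y42 = True.
That conflicts with the unit clause (¬y42).
Both values of y21 lead to a conflict.
Both values of y12 lead to a conflict.
So y11 must be the other value — set y11 = True.
The clause (¬y21) is unit, so y21 = False.
The clause (¬y31) is unit, so y31 = False.
The clause (¬y41) is unit, so y41 = False.
Suppose y22 = True.
The clause (¬y12) is unit, so y12 = False.
The clause (¬y32) is unit, so y32 = False.
The clause (y33) is unit, so y33 = True.
The clause (¬y42) is unit, so y42 = False.
The clause (y43) is unit, so y43 = True.
That conflicts with the unit clause (¬y43).
So y22 must be the other value — set y22 = False.
The clause (y23) is unit, so y23 = True.
The clause (¬y13) is unit, so y13 = False.
The clause (¬y33) is unit, so y33 = False.
The clause (y32) is unit, so y32 = True.
The clause (¬y12) is unit, so y12 = False.
The clause (¬y42) is unit, so y42 = False.
The clause (y43) is unit, so y43 = True.
That conflicts with the unit clause (¬y43).
Both values of y22 lead to a conflict.
Both values of y11 lead to a conflict.

UNSATISFIABLE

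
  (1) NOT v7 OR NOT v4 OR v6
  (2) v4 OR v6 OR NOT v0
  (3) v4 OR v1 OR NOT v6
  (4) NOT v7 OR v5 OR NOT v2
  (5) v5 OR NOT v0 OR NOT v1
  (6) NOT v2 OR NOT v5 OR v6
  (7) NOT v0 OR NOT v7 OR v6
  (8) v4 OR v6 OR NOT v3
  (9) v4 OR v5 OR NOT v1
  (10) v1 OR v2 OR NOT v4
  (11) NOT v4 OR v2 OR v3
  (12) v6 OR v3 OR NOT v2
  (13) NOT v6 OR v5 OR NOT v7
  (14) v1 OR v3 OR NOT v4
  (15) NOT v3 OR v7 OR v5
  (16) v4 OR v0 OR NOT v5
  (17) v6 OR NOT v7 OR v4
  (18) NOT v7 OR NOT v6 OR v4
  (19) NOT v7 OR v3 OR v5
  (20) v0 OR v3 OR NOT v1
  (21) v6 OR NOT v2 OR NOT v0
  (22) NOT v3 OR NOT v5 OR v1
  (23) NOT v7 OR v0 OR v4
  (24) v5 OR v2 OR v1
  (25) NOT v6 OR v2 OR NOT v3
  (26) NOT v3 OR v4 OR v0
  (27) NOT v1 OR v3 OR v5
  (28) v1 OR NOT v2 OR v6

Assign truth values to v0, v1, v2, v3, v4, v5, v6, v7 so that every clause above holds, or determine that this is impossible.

Suppose v7 = false.
Suppose v3 = true.
From the singleton clause (v5), v5 = true.
From the singleton clause (v1), v1 = true.
Suppose v2 = false.
From the singleton clause (NOT v6), v6 = false.
From the singleton clause (v4), v4 = true.
All clauses hold; v0 can take either value.

v0=false; v1=true; v2=false; v3=true; v4=true; v5=true; v6=false; v7=false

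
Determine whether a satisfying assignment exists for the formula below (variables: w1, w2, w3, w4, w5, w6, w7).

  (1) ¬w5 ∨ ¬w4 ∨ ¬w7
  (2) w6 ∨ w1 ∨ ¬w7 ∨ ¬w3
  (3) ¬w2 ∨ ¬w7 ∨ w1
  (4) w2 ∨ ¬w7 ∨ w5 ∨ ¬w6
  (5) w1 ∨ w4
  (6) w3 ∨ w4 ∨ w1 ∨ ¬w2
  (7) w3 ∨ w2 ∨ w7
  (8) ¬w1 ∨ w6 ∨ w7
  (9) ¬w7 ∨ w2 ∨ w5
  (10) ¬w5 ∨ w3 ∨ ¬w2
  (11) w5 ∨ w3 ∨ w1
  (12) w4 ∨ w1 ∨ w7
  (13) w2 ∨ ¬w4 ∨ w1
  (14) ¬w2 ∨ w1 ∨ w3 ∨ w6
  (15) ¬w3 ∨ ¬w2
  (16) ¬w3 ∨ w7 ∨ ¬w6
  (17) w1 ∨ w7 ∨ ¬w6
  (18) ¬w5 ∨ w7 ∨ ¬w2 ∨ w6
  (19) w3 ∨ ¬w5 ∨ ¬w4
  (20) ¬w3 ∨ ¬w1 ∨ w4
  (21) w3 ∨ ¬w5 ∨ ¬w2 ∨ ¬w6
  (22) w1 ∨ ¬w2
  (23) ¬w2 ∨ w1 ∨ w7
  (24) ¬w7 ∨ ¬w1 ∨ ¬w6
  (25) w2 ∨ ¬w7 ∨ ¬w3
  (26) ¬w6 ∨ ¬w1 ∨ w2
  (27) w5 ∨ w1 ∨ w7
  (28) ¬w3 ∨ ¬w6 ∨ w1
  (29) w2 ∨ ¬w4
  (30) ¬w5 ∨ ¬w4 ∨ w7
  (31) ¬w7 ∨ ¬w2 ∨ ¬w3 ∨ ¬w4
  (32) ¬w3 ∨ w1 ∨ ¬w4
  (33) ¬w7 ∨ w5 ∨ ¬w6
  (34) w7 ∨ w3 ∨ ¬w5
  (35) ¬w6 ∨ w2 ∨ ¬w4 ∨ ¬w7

Case w1 = True:
Case w6 = False:
The clause (w7) is unit, so w7 = True.
Case w5 = False:
The clause (w2) is unit, so w2 = True.
The clause (¬w3) is unit, so w3 = False.
Every clause is now satisfied; w4 is unconstrained.
A satisfying assignment: w1 ↦ True,  w2 ↦ True,  w3 ↦ False,  w4 ↦ True,  w5 ↦ False,  w6 ↦ False,  w7 ↦ True.

Satisfiable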